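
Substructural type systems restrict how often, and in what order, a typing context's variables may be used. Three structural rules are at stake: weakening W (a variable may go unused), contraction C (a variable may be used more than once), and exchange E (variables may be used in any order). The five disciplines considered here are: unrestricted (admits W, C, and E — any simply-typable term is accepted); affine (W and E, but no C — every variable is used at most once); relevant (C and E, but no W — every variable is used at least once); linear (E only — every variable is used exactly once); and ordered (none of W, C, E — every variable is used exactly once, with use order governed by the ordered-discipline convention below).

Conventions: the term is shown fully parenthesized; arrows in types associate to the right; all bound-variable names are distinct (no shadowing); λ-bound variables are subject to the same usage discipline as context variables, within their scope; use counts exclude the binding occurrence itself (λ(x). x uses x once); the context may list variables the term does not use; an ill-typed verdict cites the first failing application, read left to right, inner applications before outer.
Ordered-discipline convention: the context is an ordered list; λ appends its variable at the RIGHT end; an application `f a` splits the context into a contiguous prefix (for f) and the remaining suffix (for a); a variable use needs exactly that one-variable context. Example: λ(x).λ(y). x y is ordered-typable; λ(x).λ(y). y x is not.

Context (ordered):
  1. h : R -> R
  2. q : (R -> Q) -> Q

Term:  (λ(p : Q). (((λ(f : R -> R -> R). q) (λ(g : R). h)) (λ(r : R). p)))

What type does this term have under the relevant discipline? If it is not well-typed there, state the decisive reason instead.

not well-typed under relevant — unused: f, g, r — weakening required
use counts: h ×1, q ×1, p (λ-bound) ×1, f (λ-bound) ×0, g (λ-bound) ×0, r (λ-bound) ×0
left-to-right use order: q, h, p
typing: well-typed — term : Q -> Q
per-discipline verdicts: ordered ✗ | linear ✗ | affine ✓ | relevant ✗ | unrestricted ✓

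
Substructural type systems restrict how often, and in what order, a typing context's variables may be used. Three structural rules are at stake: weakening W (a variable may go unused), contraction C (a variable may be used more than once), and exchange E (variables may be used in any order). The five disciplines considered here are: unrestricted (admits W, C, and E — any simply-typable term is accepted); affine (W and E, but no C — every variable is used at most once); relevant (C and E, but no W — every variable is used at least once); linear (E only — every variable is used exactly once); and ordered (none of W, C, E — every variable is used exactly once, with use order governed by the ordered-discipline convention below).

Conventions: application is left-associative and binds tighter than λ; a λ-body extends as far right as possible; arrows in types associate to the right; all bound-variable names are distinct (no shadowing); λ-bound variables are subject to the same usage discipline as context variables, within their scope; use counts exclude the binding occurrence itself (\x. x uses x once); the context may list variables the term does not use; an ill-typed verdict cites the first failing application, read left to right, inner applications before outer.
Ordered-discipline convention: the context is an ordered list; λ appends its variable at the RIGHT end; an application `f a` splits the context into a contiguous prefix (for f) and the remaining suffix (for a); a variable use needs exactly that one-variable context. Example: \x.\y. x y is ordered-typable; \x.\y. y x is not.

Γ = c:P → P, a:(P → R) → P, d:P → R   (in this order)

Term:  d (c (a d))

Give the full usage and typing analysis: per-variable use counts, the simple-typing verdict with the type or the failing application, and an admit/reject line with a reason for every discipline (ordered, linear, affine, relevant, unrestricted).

usage: c: 1, a: 1, d: 2
left-to-right use order: d, c, a, d
typing: well-typed — term : R
ordered: ✗ — uses contraction: d ×2
linear: ✗ — uses contraction: d ×2
affine: ✗ — uses contraction: d ×2
relevant: ✓ — at least one use each (c, a, d)
unrestricted: ✓ — type-checks (R) and nothing is barred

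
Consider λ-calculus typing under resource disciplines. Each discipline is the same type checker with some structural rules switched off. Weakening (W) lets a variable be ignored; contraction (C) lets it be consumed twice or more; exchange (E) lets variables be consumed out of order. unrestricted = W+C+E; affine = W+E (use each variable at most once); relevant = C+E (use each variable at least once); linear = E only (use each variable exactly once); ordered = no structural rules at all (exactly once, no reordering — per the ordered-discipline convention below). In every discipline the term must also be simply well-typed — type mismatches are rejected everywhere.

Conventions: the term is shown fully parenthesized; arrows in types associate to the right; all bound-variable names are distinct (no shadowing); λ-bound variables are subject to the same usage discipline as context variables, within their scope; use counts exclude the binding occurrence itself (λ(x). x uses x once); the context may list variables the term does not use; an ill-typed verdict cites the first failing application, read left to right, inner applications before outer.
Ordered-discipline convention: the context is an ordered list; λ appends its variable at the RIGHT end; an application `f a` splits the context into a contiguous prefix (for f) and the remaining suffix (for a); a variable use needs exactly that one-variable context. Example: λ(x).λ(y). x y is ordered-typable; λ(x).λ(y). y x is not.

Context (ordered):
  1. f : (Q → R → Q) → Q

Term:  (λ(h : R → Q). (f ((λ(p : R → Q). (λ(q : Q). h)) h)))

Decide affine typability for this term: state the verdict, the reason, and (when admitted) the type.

no — uses contraction: h ×2
usage: f=1; h (λ-bound)=2; p (λ-bound)=0; q (λ-bound)=0
left-to-right use order: f, h, h
typing: ✓ — (R → Q) → Q
across the five disciplines: ordered ✗ | linear ✗ | affine ✗ | relevant ✗ | unrestricted ✓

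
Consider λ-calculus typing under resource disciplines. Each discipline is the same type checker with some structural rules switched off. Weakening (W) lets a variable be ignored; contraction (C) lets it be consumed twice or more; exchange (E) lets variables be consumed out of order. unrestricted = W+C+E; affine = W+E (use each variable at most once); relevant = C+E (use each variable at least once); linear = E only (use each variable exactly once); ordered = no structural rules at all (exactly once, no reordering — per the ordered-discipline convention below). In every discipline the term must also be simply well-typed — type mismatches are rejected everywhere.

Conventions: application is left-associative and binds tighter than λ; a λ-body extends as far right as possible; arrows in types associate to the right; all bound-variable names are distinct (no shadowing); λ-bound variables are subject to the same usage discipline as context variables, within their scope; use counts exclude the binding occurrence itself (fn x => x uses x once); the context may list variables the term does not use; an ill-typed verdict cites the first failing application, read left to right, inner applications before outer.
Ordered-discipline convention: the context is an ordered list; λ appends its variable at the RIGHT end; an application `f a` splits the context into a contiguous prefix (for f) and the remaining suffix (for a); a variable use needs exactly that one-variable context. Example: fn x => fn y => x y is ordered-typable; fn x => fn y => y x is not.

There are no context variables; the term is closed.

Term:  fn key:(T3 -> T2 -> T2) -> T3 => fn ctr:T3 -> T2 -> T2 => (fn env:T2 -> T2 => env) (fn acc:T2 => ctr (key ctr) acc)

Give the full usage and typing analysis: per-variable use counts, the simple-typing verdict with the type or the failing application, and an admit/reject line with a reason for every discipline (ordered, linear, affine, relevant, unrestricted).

use counts: key [bound]=1, ctr [bound]=2, env [bound]=1, acc [bound]=1
uses in reading order: env, ctr, key, ctr, acc
typing: well-typed at ((T3 -> T2 -> T2) -> T3) -> (T3 -> T2 -> T2) -> T2 -> T2
ordered: ✗ — repeated use of ctr ×2
linear: ✗ — repeated use of ctr ×2
affine: ✗ — repeated use of ctr ×2
relevant: ✓ — none of key, ctr, env, acc goes unused
unrestricted: ✓ — simply typable at ((T3 -> T2 -> T2) -> T3) -> (T3 -> T2 -> T2) -> T2 -> T2; W, C, E all held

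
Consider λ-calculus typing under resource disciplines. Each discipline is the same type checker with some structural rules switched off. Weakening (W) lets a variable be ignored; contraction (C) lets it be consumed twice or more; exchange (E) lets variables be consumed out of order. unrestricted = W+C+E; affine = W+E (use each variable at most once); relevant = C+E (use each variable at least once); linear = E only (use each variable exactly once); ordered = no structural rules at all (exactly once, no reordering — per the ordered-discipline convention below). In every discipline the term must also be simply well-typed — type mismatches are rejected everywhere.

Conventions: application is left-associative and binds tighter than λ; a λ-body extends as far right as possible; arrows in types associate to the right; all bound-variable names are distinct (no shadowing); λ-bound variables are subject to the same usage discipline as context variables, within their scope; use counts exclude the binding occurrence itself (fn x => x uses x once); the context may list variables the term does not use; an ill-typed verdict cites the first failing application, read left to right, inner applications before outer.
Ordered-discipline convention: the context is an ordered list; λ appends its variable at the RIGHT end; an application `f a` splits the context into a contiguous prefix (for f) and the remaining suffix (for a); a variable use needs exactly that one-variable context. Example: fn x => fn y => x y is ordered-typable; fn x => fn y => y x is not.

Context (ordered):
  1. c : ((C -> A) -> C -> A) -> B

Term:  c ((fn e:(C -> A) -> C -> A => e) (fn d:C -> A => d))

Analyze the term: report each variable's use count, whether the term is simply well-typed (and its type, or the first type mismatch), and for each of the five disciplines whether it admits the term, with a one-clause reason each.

use counts: c: 1×; e (bound): 1×; d (bound): 1×
use order (left to right): c, e, d
typing: ✓ — B
ordered: ✓ — one use each (c, e, d); ordered split holds
linear: ✓ — single use per variable (c, e, d)
affine: ✓ — c, e, d: no repeats, contraction unneeded
relevant: ✓ — at least one use each (c, e, d)
unrestricted: ✓ — well-typed at B; no restrictions here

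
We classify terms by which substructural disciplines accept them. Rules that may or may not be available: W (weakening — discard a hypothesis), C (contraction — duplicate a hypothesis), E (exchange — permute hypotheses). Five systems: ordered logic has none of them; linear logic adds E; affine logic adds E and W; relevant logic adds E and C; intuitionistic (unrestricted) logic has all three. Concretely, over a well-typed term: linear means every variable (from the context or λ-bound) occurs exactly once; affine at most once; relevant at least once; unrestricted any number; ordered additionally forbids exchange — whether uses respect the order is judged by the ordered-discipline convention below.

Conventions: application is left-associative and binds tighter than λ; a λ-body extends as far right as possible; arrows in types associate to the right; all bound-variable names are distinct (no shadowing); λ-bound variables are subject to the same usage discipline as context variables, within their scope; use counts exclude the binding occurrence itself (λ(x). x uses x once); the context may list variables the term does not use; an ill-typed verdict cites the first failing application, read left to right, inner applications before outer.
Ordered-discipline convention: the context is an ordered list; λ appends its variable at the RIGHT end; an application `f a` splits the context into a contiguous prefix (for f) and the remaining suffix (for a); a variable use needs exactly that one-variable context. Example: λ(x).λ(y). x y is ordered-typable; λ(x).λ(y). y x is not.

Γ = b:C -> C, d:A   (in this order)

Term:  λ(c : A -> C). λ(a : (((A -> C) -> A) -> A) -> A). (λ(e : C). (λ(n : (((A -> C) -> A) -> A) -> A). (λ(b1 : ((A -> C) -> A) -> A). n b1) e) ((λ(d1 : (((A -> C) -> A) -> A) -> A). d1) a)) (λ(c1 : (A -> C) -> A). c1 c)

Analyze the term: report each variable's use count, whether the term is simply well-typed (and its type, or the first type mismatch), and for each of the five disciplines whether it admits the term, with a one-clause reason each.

variable uses: b ×0; d ×0; c [bound] ×1; a [bound] ×1; e [bound] ×1; n [bound] ×1; b1 [bound] ×1; d1 [bound] ×1; c1 [bound] ×1
left-to-right use order: n, b1, e, d1, a, c1, c
typing: ill-typed: an application expects ((A -> C) -> A) -> A but receives C
ordered ✗ (a type mismatch blocks all five)
linear ✗ (the type mismatch rejects it)
affine ✗ (not simply typable)
relevant ✗ (fails simple typing)
unrestricted ✗ (a type mismatch blocks all five)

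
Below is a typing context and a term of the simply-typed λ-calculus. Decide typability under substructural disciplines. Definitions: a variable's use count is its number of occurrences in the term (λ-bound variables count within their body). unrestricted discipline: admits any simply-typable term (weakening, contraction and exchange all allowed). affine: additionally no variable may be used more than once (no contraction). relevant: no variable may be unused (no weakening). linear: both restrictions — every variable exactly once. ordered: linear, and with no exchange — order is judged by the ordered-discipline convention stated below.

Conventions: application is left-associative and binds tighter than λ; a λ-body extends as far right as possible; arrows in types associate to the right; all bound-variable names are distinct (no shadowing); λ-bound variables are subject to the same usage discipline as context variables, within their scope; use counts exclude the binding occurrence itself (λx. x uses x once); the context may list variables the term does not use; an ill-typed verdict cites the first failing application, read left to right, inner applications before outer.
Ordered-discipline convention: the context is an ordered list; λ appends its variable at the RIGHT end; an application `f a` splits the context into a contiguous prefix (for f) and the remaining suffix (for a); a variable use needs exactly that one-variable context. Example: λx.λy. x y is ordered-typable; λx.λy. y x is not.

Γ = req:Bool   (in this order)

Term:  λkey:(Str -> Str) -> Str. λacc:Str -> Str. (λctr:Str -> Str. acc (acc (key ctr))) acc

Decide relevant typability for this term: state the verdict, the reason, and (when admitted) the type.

no — needs weakening: req unused
counts: req ×0; key (bound) ×1; acc (bound) ×3; ctr (bound) ×1
uses in reading order: acc, acc, key, ctr, acc
typing: ✓ — ((Str -> Str) -> Str) -> (Str -> Str) -> Str
per-discipline verdicts: ordered ✗; linear ✗; affine ✗; relevant ✗; unrestricted ✓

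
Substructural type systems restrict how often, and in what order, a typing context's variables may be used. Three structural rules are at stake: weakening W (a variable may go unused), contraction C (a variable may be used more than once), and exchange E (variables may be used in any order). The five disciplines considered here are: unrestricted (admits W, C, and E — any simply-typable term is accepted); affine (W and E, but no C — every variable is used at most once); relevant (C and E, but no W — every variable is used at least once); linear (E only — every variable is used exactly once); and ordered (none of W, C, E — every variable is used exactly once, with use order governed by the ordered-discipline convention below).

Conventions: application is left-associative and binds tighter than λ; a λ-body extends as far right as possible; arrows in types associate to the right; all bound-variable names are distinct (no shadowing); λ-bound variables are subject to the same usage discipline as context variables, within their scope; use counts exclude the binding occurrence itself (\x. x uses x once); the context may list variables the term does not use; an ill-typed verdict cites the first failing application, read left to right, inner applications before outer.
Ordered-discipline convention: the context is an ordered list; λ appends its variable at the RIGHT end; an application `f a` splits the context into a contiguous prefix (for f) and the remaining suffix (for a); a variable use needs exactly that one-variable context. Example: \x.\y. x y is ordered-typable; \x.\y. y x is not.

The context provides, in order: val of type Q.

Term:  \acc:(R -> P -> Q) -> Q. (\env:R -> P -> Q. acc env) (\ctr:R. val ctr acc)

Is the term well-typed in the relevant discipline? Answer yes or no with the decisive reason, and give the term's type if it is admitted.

no — not simply typable
counts: val ×1, acc [bound] ×2, env [bound] ×1, ctr [bound] ×1
order of uses: acc, env, val, ctr, acc
typing: ill-typed: non-arrow in function slot: Q
all disciplines: ordered ✗ · linear ✗ · affine ✗ · relevant ✗ · unrestricted ✗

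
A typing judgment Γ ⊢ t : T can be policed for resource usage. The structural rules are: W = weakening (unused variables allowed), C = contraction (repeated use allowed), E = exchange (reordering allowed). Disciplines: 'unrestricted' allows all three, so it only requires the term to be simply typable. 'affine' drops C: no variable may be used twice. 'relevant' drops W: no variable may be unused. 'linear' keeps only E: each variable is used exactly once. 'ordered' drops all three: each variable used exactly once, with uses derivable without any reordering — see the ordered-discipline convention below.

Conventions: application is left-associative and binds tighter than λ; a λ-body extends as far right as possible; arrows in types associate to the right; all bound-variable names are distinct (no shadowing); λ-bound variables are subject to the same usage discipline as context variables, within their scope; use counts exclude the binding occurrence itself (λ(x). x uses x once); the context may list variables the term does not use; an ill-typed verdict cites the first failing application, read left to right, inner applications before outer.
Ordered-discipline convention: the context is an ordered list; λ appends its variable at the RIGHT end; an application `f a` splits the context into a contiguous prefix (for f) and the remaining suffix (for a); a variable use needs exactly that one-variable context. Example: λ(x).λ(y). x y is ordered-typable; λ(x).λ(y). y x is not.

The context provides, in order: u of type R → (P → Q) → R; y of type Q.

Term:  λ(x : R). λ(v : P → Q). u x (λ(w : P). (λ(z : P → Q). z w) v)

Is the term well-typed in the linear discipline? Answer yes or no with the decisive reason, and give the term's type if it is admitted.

no — needs weakening: y unused
counts: u=1; y=0; x (λ-bound)=1; v (λ-bound)=1; w (λ-bound)=1; z (λ-bound)=1
use order (left to right): u, x, z, w, v
typing: ✓ — R → (P → Q) → R
all disciplines: ordered ✗ · linear ✗ · affine ✓ · relevant ✗ · unrestricted ✓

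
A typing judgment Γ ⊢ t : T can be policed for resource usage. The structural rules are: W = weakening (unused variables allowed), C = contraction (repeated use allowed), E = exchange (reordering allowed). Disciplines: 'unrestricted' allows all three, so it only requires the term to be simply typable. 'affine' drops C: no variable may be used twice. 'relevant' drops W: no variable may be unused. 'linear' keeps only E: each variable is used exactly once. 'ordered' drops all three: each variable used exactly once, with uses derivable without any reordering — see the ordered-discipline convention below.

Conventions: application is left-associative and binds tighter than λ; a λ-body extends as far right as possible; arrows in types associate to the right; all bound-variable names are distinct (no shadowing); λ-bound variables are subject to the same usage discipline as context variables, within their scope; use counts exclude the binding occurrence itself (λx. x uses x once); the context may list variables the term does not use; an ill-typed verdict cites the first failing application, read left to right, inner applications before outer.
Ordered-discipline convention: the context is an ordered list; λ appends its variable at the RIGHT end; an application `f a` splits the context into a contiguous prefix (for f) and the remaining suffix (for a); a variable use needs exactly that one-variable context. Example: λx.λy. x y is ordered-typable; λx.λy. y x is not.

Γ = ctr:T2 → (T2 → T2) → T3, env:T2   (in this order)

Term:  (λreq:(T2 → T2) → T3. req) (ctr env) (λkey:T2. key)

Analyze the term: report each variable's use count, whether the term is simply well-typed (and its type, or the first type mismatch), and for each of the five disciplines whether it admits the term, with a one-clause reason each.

variable uses: ctr: 1×, env: 1×, req (λ-bound): 1×, key (λ-bound): 1×
uses in reading order: req, ctr, env, key
typing: the term checks, with type T3
ordered: ✓ — single-use (ctr, env, req, key), ordered derivation ok
linear: ✓ — single use per variable (ctr, env, req, key)
affine: ✓ — at most one use each (ctr, env, req, key)
relevant: ✓ — at least one use each (ctr, env, req, key)
unrestricted: ✓ — simply typable at T3; W, C, E all held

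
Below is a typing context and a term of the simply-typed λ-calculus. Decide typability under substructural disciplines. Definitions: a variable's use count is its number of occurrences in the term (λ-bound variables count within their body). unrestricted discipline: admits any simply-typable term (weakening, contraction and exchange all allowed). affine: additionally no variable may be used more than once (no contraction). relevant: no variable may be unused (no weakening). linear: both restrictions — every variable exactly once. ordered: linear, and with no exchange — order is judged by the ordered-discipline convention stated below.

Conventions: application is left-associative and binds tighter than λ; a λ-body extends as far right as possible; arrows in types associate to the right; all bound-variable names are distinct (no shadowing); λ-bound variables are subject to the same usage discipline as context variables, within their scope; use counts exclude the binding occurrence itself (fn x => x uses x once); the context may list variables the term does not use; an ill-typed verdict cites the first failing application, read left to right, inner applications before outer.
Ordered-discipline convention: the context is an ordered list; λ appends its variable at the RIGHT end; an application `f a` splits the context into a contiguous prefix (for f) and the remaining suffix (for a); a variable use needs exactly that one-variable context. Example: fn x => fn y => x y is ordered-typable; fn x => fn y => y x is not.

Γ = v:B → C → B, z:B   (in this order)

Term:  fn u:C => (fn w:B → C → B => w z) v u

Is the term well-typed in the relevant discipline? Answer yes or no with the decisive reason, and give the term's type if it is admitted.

yes — none of v, z, u, w goes unused; term : C → B
usage: v: 1; z: 1; u (bound): 1; w (bound): 1
left-to-right use order: w, z, v, u
typing: well-typed — term : C → B
all disciplines: ordered ✗ · linear ✓ · affine ✓ · relevant ✓ · unrestricted ✓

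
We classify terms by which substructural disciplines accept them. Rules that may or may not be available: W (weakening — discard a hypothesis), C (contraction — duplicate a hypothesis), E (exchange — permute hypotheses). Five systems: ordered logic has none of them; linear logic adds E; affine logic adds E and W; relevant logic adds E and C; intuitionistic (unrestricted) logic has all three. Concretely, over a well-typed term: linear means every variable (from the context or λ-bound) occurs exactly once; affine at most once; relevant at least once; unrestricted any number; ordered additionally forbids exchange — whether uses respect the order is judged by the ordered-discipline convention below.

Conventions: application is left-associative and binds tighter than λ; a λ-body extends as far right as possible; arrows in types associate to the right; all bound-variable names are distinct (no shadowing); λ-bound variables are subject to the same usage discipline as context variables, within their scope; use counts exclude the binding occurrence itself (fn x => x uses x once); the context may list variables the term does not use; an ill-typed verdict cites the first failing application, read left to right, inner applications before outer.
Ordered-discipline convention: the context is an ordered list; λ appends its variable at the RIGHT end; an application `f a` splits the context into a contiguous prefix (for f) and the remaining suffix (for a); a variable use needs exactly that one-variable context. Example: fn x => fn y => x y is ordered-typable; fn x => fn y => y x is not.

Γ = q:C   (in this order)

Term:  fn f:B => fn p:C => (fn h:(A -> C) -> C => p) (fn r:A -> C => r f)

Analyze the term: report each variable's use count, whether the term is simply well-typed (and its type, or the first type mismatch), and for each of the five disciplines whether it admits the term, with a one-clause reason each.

counts: q ×0, f [bound] ×1, p [bound] ×1, h [bound] ×0, r [bound] ×1
use order (left to right): p, r, f
typing: ill-typed: a function awaiting A gets B
ordered: ✗, a type mismatch blocks all five
linear: ✗, the type mismatch rejects it
affine: ✗, not simply typable
relevant: ✗, fails simple typing
unrestricted: ✗, a type mismatch blocks all five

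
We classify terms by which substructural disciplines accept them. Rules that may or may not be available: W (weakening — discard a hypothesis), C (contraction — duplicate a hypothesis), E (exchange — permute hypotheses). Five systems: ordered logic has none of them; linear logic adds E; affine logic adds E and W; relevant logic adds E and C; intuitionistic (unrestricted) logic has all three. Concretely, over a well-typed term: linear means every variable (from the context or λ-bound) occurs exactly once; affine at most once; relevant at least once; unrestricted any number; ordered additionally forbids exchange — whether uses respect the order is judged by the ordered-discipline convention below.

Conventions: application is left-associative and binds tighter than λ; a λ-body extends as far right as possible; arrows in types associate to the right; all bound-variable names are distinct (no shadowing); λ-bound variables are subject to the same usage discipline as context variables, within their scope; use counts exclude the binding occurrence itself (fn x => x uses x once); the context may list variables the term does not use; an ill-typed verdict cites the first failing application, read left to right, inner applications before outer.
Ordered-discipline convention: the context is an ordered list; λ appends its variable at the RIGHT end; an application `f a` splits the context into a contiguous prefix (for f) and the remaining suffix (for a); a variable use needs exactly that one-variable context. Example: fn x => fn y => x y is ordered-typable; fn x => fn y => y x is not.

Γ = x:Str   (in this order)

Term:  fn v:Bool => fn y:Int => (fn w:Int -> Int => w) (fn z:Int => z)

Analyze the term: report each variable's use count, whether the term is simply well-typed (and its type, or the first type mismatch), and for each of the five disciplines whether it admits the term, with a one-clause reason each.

variable uses: x=0, v (λ-bound)=0, y (λ-bound)=0, w (λ-bound)=1, z (λ-bound)=1
use order (left to right): w, z
typing: well-typed — term : Bool -> Int -> Int -> Int
ordered: ✗, needs weakening: x, v, y unused
linear: ✗, needs weakening: x, v, y unused
affine: ✓, none of x, v, y, w, z used more than once
relevant: ✗, needs weakening: x, v, y unused
unrestricted: ✓, simply typable at Bool -> Int -> Int -> Int; W, C, E all held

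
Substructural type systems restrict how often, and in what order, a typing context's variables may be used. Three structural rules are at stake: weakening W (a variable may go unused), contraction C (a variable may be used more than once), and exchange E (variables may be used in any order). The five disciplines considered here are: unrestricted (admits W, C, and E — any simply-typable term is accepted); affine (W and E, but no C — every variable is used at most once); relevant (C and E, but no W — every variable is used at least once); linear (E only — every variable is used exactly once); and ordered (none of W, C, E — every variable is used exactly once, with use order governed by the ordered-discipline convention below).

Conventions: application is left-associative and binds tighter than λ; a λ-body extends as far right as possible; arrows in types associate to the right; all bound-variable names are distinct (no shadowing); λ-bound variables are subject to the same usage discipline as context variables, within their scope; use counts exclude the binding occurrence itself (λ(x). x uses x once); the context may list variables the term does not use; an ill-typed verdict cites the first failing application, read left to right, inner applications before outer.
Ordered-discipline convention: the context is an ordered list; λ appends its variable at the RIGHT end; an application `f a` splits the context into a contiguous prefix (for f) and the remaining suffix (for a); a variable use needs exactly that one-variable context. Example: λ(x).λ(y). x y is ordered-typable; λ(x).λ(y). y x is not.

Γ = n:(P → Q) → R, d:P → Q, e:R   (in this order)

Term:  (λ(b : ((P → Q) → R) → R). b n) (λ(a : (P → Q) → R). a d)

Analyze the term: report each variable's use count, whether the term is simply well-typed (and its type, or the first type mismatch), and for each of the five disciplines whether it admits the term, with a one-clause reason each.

use counts: n: 1×; d: 1×; e: 0×; b (bound): 1×; a (bound): 1×
order of uses: b, n, a, d
typing: well-typed — term : R
ordered: ✗, needs weakening: e unused
linear: ✗, needs weakening: e unused
affine: ✓, at most one use each (n, d, e, b, a)
relevant: ✗, needs weakening: e unused
unrestricted: ✓, type-checks (R) and nothing is barred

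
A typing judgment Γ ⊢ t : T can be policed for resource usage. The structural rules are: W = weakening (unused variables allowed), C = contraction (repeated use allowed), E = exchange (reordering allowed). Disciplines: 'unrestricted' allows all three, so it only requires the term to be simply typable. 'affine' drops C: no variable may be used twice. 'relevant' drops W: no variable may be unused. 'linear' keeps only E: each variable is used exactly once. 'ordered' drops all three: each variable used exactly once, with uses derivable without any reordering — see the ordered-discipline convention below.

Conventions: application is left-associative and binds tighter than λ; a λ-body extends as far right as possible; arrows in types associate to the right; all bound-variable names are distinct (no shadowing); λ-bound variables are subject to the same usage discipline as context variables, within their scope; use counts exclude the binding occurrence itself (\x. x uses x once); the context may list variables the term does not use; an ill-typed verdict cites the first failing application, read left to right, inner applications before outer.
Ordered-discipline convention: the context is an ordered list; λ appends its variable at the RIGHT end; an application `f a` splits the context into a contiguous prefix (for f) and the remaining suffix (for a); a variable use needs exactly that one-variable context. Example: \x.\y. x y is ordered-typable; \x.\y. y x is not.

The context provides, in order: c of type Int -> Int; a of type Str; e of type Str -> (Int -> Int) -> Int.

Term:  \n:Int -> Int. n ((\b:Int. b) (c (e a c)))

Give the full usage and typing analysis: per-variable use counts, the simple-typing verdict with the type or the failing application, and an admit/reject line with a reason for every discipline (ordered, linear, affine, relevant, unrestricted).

use counts: c=2, a=1, e=1, n [bound]=1, b [bound]=1
left-to-right use order: n, b, c, e, a, c
typing: ✓ — (Int -> Int) -> Int
ordered: ✗, c ×2 used more than once (contraction)
linear: ✗, c ×2 used more than once (contraction)
affine: ✗, c ×2 used more than once (contraction)
relevant: ✓, at least one use each (c, a, e, n, b)
unrestricted: ✓, well-typed at (Int -> Int) -> Int; no restrictions here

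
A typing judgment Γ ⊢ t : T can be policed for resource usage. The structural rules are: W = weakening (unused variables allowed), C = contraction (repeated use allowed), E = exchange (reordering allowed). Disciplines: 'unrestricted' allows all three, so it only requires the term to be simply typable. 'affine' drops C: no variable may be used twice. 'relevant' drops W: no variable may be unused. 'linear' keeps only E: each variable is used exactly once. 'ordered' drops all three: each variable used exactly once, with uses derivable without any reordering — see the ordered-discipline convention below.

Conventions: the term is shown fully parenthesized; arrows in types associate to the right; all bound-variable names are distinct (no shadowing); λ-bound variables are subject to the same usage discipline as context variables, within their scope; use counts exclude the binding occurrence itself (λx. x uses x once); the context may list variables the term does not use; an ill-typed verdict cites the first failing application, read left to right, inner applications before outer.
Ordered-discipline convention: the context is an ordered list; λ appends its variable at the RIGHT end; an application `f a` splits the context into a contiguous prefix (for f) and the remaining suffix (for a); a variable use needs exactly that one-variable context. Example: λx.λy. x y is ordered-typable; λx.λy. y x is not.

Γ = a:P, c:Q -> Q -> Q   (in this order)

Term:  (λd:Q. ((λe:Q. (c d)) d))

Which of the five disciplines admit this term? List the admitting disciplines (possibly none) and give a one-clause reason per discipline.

admitted by: unrestricted
counts: a: 0; c: 1; d (bound): 2; e (bound): 0
uses in reading order: c, d, d
typing: ✓ — Q -> Q -> Q
ordered: ✗, needs contraction — d ×2; a, e never used (weakening)
linear: ✗, needs contraction — d ×2; a, e never used (weakening)
affine: ✗, needs contraction — d ×2
relevant: ✗, a, e never used (weakening)
unrestricted: ✓, simply typable at Q -> Q -> Q; W, C, E all held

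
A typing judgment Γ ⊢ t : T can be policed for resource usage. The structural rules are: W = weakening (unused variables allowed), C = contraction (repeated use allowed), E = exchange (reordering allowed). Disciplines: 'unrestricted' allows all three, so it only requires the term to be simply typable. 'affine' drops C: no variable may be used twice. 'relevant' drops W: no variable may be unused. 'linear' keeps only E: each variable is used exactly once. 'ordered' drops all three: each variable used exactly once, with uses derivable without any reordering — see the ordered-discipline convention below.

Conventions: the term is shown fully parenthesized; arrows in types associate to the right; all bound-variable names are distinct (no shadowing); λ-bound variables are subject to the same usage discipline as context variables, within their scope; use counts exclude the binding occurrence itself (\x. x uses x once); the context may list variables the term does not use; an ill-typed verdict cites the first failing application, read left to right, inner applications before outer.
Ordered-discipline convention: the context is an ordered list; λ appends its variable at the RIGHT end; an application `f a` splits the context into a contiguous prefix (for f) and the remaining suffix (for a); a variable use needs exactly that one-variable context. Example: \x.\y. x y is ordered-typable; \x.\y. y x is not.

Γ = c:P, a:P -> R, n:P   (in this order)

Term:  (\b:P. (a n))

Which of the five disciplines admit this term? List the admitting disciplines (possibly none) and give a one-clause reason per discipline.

admitting disciplines: affine, unrestricted
use counts: c ×0, a ×1, n ×1, b [bound] ×0
order of uses: a, n
typing: well-typed at P -> R
ordered: ✗, needs weakening: c, b unused
linear: ✗, needs weakening: c, b unused
affine: ✓, c, a, n, b: no repeats, contraction unneeded
relevant: ✗, needs weakening: c, b unused
unrestricted: ✓, typability at P -> R is all that's needed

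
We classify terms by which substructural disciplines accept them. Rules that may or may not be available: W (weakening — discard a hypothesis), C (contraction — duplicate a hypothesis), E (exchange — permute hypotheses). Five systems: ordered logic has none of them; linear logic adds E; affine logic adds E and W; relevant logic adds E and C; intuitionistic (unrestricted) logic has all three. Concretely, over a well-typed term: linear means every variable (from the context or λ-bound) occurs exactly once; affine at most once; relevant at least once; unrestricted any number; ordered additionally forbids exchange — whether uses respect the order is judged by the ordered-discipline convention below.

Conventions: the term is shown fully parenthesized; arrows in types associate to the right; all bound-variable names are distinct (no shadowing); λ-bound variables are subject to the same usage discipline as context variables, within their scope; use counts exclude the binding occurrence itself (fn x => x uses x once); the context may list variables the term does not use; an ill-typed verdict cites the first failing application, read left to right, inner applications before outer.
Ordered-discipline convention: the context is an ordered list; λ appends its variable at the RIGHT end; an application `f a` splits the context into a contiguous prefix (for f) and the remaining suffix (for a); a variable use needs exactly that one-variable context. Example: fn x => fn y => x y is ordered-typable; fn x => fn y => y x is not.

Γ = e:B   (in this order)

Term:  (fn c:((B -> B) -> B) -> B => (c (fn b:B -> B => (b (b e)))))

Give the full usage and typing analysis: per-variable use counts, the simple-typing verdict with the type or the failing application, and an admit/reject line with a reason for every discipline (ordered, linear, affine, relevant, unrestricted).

counts: e: 1, c (λ-bound): 1, b (λ-bound): 2
uses in reading order: c, b, b, e
typing: well-typed at (((B -> B) -> B) -> B) -> B
ordered ✗ (b ×2 used more than once (contraction))
linear ✗ (b ×2 used more than once (contraction))
affine ✗ (b ×2 used more than once (contraction))
relevant ✓ (none of e, c, b goes unused)
unrestricted ✓ (type-checks ((((B -> B) -> B) -> B) -> B) and nothing is barred)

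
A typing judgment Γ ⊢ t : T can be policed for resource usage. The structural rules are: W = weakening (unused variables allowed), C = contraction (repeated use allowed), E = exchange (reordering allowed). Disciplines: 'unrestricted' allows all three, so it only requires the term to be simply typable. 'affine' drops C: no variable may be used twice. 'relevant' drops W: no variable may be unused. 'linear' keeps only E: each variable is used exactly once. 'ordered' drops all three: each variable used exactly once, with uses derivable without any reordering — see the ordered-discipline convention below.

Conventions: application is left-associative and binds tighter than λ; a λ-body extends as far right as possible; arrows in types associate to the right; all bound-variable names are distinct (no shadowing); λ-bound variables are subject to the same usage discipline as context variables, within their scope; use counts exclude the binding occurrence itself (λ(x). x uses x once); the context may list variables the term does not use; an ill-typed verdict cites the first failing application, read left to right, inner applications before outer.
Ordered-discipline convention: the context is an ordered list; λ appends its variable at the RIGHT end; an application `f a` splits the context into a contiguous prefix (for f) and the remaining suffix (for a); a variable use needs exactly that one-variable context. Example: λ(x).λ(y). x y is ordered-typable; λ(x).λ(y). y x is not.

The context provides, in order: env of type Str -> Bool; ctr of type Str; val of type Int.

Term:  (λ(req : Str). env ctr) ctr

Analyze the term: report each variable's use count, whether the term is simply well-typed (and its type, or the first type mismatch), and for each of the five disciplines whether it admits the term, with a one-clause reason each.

usage: env ×1; ctr ×2; val ×0; req (bound) ×0
uses in reading order: env, ctr, ctr
typing: well-typed at Bool
ordered: ✗, uses contraction: ctr ×2; needs weakening: val, req unused
linear: ✗, uses contraction: ctr ×2; needs weakening: val, req unused
affine: ✗, uses contraction: ctr ×2
relevant: ✗, needs weakening: val, req unused
unrestricted: ✓, simply typable at Bool; W, C, E all held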